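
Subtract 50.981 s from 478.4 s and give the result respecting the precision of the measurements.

427.4 s

478.4 s − 50.981 s = 427.419 s.
Addition/subtraction keeps the fewest decimal places: 478.4 → 1 decimal place, 50.981 → 3 decimal places; limit is 1.
Rounded to 1 decimal place: 427.4 s.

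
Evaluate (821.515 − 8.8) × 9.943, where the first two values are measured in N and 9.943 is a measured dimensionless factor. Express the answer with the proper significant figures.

8081 N

821.515 N − 8.8 N = 812.715 N; the difference is limited to 1 decimal place (4 s.f.).
Carrying full precision, 812.715 × 9.943 = 8080.825245 N; 9.943 has 4 s.f., so the result keeps min(4, 4) = 4 s.f.
Rounded to 4 significant figures: 8081 N.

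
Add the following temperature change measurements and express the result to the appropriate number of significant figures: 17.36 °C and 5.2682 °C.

22.63 °C

17.36 °C + 5.2682 °C = 22.6282 °C.
Addition/subtraction keeps the fewest decimal places: 17.36 → 2 decimal places, 5.2682 → 4 decimal places; limit is 2.
Rounded to 2 decimal places: 22.63 °C.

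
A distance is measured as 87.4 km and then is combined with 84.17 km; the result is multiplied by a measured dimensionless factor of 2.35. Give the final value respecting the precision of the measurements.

403 km

87.4 km + 84.17 km = 171.57 km; the sum is limited to 1 decimal place (4 s.f.).
Carrying full precision, 171.57 × 2.35 = 403.1895 km; 2.35 has 3 s.f., so the result keeps min(4, 3) = 3 s.f.
Rounded to 3 significant figures: 403 km.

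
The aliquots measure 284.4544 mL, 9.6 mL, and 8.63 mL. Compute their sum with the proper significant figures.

284.4544 mL + 9.6 mL + 8.63 mL = 302.6844 mL.
Addition/subtraction keeps the fewest decimal places: 284.4544 → 4 decimal places, 9.6 → 1 decimal place, 8.63 → 2 decimal places; limit is 1.
Rounded to 1 decimal place: 302.7 mL.

302.7 mL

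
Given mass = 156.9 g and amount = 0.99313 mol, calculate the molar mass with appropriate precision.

molar mass = 156.9 g ÷ 0.99313 mol = 157.985359419… g/mol.
156.9 has 4 significant figures; 0.99313 has 5.
Division/multiplication keeps the fewest: 4 significant figures.
Rounded: 158.0 g/mol.

158.0 g/mol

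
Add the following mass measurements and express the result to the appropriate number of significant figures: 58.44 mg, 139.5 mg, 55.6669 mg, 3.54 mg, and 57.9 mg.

58.44 mg + 139.5 mg + 55.6669 mg + 3.54 mg + 57.9 mg = 315.0469 mg.
Addition/subtraction keeps the fewest decimal places: 58.44 → 2 decimal places, 139.5 → 1 decimal place, 55.6669 → 4 decimal places, 3.54 → 2 decimal places, 57.9 → 1 decimal place; limit is 1.
Rounded to 1 decimal place: 315.0 mg.

315.0 mg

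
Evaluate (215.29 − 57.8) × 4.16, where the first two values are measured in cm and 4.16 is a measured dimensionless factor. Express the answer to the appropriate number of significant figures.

215.29 cm − 57.8 cm = 157.49 cm; the difference is limited to 1 decimal place (4 s.f.).
Carrying full precision, 157.49 × 4.16 = 655.1584 cm; 4.16 has 3 s.f., so the result keeps min(4, 3) = 3 s.f.
Rounded to 3 significant figures: 655 cm.

655 cm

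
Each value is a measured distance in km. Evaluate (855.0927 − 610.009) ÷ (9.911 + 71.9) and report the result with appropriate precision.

3.00

855.0927 − 610.009 = 245.0837, limited to 3 d.p. → 6 s.f.; 9.911 + 71.9 = 81.811, limited to 1 d.p. → 3 s.f.
Carrying full precision, 245.0837 ÷ 81.811 = 2.995730403…; keep min(6, 3) = 3 s.f.
Rounded to 3 significant figures: 3.00.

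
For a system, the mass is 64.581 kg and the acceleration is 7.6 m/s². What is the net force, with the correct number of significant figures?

net force = 64.581 kg × 7.6 m/s² = 490.8156 N.
64.581 has 5 significant figures; 7.6 has 2.
Division/multiplication keeps the fewest: 2 significant figures.
Rounded: 4.9 × 10^2 N.

4.9 × 10^2 N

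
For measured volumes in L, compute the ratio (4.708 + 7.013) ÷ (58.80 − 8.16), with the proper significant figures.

4.708 + 7.013 = 11.721, limited to 3 d.p. → 5 s.f.; 58.80 − 8.16 = 50.64, limited to 2 d.p. → 4 s.f.
Carrying full precision, 11.721 ÷ 50.64 = 0.231457345972…; keep min(5, 4) = 4 s.f.
Rounded to 4 significant figures: 0.2315.

0.2315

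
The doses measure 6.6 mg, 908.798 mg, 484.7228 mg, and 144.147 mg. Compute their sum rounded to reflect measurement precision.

6.6 mg + 908.798 mg + 484.7228 mg + 144.147 mg = 1544.2678 mg.
Addition/subtraction keeps the fewest decimal places: 6.6 → 1 decimal place, 908.798 → 3 decimal places, 484.7228 → 4 decimal places, 144.147 → 3 decimal places; limit is 1.
Rounded to 1 decimal place: 1.5443 × 10³ mg.

1.5443 × 10³ mg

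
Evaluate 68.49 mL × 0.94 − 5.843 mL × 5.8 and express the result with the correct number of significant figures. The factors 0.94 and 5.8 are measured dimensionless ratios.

68.49 × 0.94 = 64.3806 → 64 mL (2 s.f., last digit at the 10^0 place).
5.843 × 5.8 = 33.8894 → 34 mL (2 s.f., last digit at the 10^0 place).
Difference: 30.4912 mL; keep the coarser place, 10^0.
Result: 30. mL.

30. mL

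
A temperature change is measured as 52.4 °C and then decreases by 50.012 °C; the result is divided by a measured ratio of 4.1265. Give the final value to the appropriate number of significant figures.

0.58 °C

52.4 °C − 50.012 °C = 2.388 °C; the difference is limited to 1 decimal place (2 s.f.).
Carrying full precision, 2.388 ÷ 4.1265 = 0.578698655035… °C; 4.1265 has 5 s.f., so the result keeps min(2, 5) = 2 s.f.
Rounded to 2 significant figures: 0.58 °C.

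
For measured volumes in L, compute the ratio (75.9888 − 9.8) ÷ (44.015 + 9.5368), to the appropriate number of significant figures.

1.24

75.9888 − 9.8 = 66.1888, limited to 1 d.p. → 3 s.f.; 44.015 + 9.5368 = 53.5518, limited to 3 d.p. → 5 s.f.
Carrying full precision, 66.1888 ÷ 53.5518 = 1.23597712869…; keep min(3, 5) = 3 s.f.
Rounded to 3 significant figures: 1.24.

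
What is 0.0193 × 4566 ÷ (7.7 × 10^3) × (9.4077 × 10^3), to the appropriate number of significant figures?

0.0193 × 4566 ÷ (7.7 × 10^3) × (9.4077 × 10^3) = 107.667827696…
Multiplication/division keeps the fewest significant figures: 0.0193 → 3 s.f., 4566 → 4 s.f., 7.7 × 10^3 → 2 s.f., 9.4077 × 10^3 → 5 s.f.; limit is 2.
Rounded to 2 significant figures: 1.1 × 10^2.

1.1 × 10^2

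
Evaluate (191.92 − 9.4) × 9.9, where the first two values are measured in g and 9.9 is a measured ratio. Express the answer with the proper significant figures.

1.8 × 10³ g

191.92 g − 9.4 g = 182.52 g; the difference is limited to 1 decimal place (4 s.f.).
Carrying full precision, 182.52 × 9.9 = 1806.948 g; 9.9 has 2 s.f., so the result keeps min(4, 2) = 2 s.f.
Rounded to 2 significant figures: 1.8 × 10³ g.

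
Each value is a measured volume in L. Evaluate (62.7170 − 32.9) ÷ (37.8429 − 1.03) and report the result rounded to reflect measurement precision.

0.810

62.7170 − 32.9 = 29.8170, limited to 1 d.p. → 3 s.f.; 37.8429 − 1.03 = 36.8129, limited to 2 d.p. → 4 s.f.
Carrying full precision, 29.8170 ÷ 36.8129 = 0.809960638798…; keep min(3, 4) = 3 s.f.
Rounded to 3 significant figures: 0.810.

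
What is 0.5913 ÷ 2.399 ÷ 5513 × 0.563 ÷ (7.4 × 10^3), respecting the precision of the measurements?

0.5913 ÷ 2.399 ÷ 5513 × 0.563 ÷ (7.4 × 10^3) = 3.4014674053 × 10^-9…
Multiplication/division keeps the fewest significant figures: 0.5913 → 4 s.f., 2.399 → 4 s.f., 5513 → 4 s.f., 0.563 → 3 s.f., 7.4 × 10^3 → 2 s.f.; limit is 2.
Rounded to 2 significant figures: 3.4 × 10^-9.

3.4 × 10^-9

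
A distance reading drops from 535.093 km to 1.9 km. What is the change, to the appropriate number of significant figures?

535.093 km − 1.9 km = 533.193 km.
Addition/subtraction keeps the fewest decimal places: 535.093 → 3 decimal places, 1.9 → 1 decimal place; limit is 1.
Rounded to 1 decimal place: 533.2 km.

533.2 km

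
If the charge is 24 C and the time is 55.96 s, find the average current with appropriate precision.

0.43 A

average current = 24 C ÷ 55.96 s = 0.428877769836… A.
24 has 2 significant figures; 55.96 has 4.
Division/multiplication keeps the fewest: 2 significant figures.
Rounded: 0.43 A.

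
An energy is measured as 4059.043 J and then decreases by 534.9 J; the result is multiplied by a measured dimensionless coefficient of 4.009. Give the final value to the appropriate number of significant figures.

4059.043 J − 534.9 J = 3524.143 J; the difference is limited to 1 decimal place (5 s.f.).
Carrying full precision, 3524.143 × 4.009 = 14128.289287 J; 4.009 has 4 s.f., so the result keeps min(5, 4) = 4 s.f.
Rounded to 4 significant figures: 1.413 × 10^4 J.

1.413 × 10^4 J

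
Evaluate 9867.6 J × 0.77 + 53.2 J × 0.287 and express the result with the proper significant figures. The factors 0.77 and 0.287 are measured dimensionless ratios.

9867.6 × 0.77 = 7598.052 → 7.6 × 10^3 J (2 s.f., last digit at the 10^2 place).
53.2 × 0.287 = 15.2684 → 15.3 J (3 s.f., last digit at the 10^-1 place).
Sum: 7613.3204 J; keep the coarser place, 10^2.
Result: 7.6 × 10^3 J.

7.6 × 10^3 J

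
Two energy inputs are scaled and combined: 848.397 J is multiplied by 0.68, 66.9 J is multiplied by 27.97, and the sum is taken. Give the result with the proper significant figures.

2.45 × 10^3 J

848.397 × 0.68 = 576.90996 → 5.8 × 10^2 J (2 s.f., last digit at the 10^1 place).
66.9 × 27.97 = 1871.193 → 1.87 × 10^3 J (3 s.f., last digit at the 10^1 place).
Sum: 2448.10296 J; keep the coarser place, 10^1.
Result: 2.45 × 10^3 J.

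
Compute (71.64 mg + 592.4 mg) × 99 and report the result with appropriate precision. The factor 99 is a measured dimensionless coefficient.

71.64 mg + 592.4 mg = 664.04 mg; the sum is limited to 1 decimal place (4 s.f.).
Carrying full precision, 664.04 × 99 = 65739.96 mg; 99 has 2 s.f., so the result keeps min(4, 2) = 2 s.f.
Rounded to 2 significant figures: 6.6 × 10^4 mg.

6.6 × 10^4 mg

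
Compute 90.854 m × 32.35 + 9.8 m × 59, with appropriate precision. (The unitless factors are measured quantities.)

3.52 × 10³ m

90.854 × 32.35 = 2939.1269 → 2939 m (4 s.f., last digit at the 10^0 place).
9.8 × 59 = 578.2 → 5.8 × 10² m (2 s.f., last digit at the 10^1 place).
Sum: 3517.3269 m; keep the coarser place, 10^1.
Result: 3.52 × 10³ m.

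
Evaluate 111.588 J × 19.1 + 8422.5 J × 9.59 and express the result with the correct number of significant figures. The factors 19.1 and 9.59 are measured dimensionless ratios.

8.29 × 10^4 J

111.588 × 19.1 = 2131.3308 → 2.13 × 10^3 J (3 s.f., last digit at the 10^1 place).
8422.5 × 9.59 = 80771.775 → 8.08 × 10^4 J (3 s.f., last digit at the 10^2 place).
Sum: 82903.1058 J; keep the coarser place, 10^2.
Result: 8.29 × 10^4 J.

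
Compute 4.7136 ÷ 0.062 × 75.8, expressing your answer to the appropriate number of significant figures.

5.8 × 10³

4.7136 ÷ 0.062 × 75.8 = 5762.75612903…
Multiplication/division keeps the fewest significant figures: 4.7136 → 5 s.f., 0.062 → 2 s.f., 75.8 → 3 s.f.; limit is 2.
Rounded to 2 significant figures: 5.8 × 10³.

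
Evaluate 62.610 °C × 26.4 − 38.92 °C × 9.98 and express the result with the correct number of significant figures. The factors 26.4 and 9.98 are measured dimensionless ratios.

62.610 × 26.4 = 1652.904 → 1.65 × 10^3 °C (3 s.f., last digit at the 10^1 place).
38.92 × 9.98 = 388.4216 → 388 °C (3 s.f., last digit at the 10^0 place).
Difference: 1264.4824 °C; keep the coarser place, 10^1.
Result: 1.26 × 10^3 °C.

1.26 × 10^3 °C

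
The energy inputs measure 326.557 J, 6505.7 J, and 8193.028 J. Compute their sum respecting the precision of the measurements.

15025.3 J

326.557 J + 6505.7 J + 8193.028 J = 15025.285 J.
Addition/subtraction keeps the fewest decimal places: 326.557 → 3 decimal places, 6505.7 → 1 decimal place, 8193.028 → 3 decimal places; limit is 1.
Rounded to 1 decimal place: 15025.3 J.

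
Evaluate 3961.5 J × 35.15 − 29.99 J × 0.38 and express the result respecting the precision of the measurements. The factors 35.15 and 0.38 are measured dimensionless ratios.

3961.5 × 35.15 = 139246.725 → 1.392 × 10^5 J (4 s.f., last digit at the 10^2 place).
29.99 × 0.38 = 11.3962 → 11 J (2 s.f., last digit at the 10^0 place).
Difference: 139235.3288 J; keep the coarser place, 10^2.
Result: 1.392 × 10^5 J.

1.392 × 10^5 J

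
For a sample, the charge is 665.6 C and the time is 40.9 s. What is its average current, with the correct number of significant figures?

16.3 A

average current = 665.6 C ÷ 40.9 s = 16.2738386308… A.
665.6 has 4 significant figures; 40.9 has 3.
Division/multiplication keeps the fewest: 3 significant figures.
Rounded: 16.3 A.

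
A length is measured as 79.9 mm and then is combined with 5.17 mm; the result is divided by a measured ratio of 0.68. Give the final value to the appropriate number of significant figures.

79.9 mm + 5.17 mm = 85.07 mm; the sum is limited to 1 decimal place (3 s.f.).
Carrying full precision, 85.07 ÷ 0.68 = 125.102941176… mm; 0.68 has 2 s.f., so the result keeps min(3, 2) = 2 s.f.
Rounded to 2 significant figures: 1.3 × 10² mm.

1.3 × 10² mm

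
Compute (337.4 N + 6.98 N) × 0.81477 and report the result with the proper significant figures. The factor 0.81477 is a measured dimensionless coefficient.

337.4 N + 6.98 N = 344.38 N; the sum is limited to 1 decimal place (4 s.f.).
Carrying full precision, 344.38 × 0.81477 = 280.5904926 N; 0.81477 has 5 s.f., so the result keeps min(4, 5) = 4 s.f.
Rounded to 4 significant figures: 280.6 N.

280.6 N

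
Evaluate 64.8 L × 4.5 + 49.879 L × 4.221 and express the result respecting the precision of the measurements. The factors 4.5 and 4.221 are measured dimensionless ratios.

5.0 × 10^2 L

64.8 × 4.5 = 291.6 → 2.9 × 10^2 L (2 s.f., last digit at the 10^1 place).
49.879 × 4.221 = 210.539259 → 210.5 L (4 s.f., last digit at the 10^-1 place).
Sum: 502.139259 L; keep the coarser place, 10^1.
Result: 5.0 × 10^2 L.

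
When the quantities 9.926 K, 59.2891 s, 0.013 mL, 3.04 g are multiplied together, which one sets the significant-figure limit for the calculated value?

0.013 mL

9.926 K → 4 s.f.; 59.2891 s → 6 s.f.; 0.013 mL → 2 s.f.; 3.04 g → 3 s.f.
The fewest is 2 significant figures, from 0.013 mL.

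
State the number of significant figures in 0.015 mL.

2

0.015: leading zeros are not significant.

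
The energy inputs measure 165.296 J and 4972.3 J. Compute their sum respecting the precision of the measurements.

165.296 J + 4972.3 J = 5137.596 J.
Addition/subtraction keeps the fewest decimal places: 165.296 → 3 decimal places, 4972.3 → 1 decimal place; limit is 1.
Rounded to 1 decimal place: 5137.6 J.

5137.6 J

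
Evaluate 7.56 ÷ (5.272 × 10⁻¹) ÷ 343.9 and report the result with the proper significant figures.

7.56 ÷ (5.272 × 10⁻¹) ÷ 343.9 = 0.0416979033235…
Multiplication/division keeps the fewest significant figures: 7.56 → 3 s.f., 5.272 × 10⁻¹ → 4 s.f., 343.9 → 4 s.f.; limit is 3.
Rounded to 3 significant figures: 0.0417.

0.0417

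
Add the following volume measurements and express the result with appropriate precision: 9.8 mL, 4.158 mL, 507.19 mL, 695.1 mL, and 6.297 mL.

1222.5 mL

9.8 mL + 4.158 mL + 507.19 mL + 695.1 mL + 6.297 mL = 1222.545 mL.
Addition/subtraction keeps the fewest decimal places: 9.8 → 1 decimal place, 4.158 → 3 decimal places, 507.19 → 2 decimal places, 695.1 → 1 decimal place, 6.297 → 3 decimal places; limit is 1.
Rounded to 1 decimal place: 1222.5 mL.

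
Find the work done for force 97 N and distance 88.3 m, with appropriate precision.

work done = 97 N × 88.3 m = 8565.1 J.
97 has 2 significant figures; 88.3 has 3.
Division/multiplication keeps the fewest: 2 significant figures.
Rounded: 8.6 × 10^3 J.

8.6 × 10^3 J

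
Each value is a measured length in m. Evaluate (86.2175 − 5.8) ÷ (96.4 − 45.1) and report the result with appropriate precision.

86.2175 − 5.8 = 80.4175, limited to 1 d.p. → 3 s.f.; 96.4 − 45.1 = 51.3, limited to 1 d.p. → 3 s.f.
Carrying full precision, 80.4175 ÷ 51.3 = 1.56759259259…; keep min(3, 3) = 3 s.f.
Rounded to 3 significant figures: 1.57.

1.57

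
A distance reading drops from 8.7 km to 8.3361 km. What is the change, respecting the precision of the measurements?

8.7 km − 8.3361 km = 0.3639 km.
Addition/subtraction keeps the fewest decimal places: 8.7 → 1 decimal place, 8.3361 → 4 decimal places; limit is 1.
Rounded to 1 decimal place: 0.4 km.

0.4 km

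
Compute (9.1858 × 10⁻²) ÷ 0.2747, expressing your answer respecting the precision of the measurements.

(9.1858 × 10⁻²) ÷ 0.2747 = 0.334393884237…
Multiplication/division keeps the fewest significant figures: 9.1858 × 10⁻² → 5 s.f., 0.2747 → 4 s.f.; limit is 4.
Rounded to 4 significant figures: 0.3344.

0.3344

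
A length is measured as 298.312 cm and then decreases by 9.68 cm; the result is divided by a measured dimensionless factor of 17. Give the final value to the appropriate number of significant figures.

17 cm

298.312 cm − 9.68 cm = 288.632 cm; the difference is limited to 2 decimal places (5 s.f.).
Carrying full precision, 288.632 ÷ 17 = 16.9783529412… cm; 17 has 2 s.f., so the result keeps min(5, 2) = 2 s.f.
Rounded to 2 significant figures: 17 cm.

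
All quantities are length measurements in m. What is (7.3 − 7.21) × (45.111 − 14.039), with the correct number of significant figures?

3 m²

7.3 − 7.21 = 0.09, limited to 1 d.p. → 1 s.f.; 45.111 − 14.039 = 31.072, limited to 3 d.p. → 5 s.f.
Carrying full precision, 0.09 × 31.072 = 2.79648; keep min(1, 5) = 1 s.f.
Rounded to 1 significant figure: 3 m².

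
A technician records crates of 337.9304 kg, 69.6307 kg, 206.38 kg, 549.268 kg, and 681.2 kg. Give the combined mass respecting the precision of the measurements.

337.9304 kg + 69.6307 kg + 206.38 kg + 549.268 kg + 681.2 kg = 1844.4091 kg.
Addition/subtraction keeps the fewest decimal places: 337.9304 → 4 decimal places, 69.6307 → 4 decimal places, 206.38 → 2 decimal places, 549.268 → 3 decimal places, 681.2 → 1 decimal place; limit is 1.
Rounded to 1 decimal place: 1844.4 kg.

1844.4 kg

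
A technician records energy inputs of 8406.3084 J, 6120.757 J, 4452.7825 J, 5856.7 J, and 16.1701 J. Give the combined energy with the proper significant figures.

8406.3084 J + 6120.757 J + 4452.7825 J + 5856.7 J + 16.1701 J = 24852.7180 J.
Addition/subtraction keeps the fewest decimal places: 8406.3084 → 4 decimal places, 6120.757 → 3 decimal places, 4452.7825 → 4 decimal places, 5856.7 → 1 decimal place, 16.1701 → 4 decimal places; limit is 1.
Rounded to 1 decimal place: 24852.7 J.

24852.7 J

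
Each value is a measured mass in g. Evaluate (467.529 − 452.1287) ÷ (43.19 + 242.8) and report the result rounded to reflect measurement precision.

0.05385

467.529 − 452.1287 = 15.4003, limited to 3 d.p. → 5 s.f.; 43.19 + 242.8 = 285.99, limited to 1 d.p. → 4 s.f.
Carrying full precision, 15.4003 ÷ 285.99 = 0.0538490856324…; keep min(5, 4) = 4 s.f.
Rounded to 4 significant figures: 0.05385.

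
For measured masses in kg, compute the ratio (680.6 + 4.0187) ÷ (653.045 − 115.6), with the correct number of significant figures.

680.6 + 4.0187 = 684.6187, limited to 1 d.p. → 4 s.f.; 653.045 − 115.6 = 537.445, limited to 1 d.p. → 4 s.f.
Carrying full precision, 684.6187 ÷ 537.445 = 1.27383955568…; keep min(4, 4) = 4 s.f.
Rounded to 4 significant figures: 1.274.

1.274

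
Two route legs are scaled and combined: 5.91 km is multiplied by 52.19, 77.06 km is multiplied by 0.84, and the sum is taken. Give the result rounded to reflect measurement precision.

5.91 × 52.19 = 308.4429 → 308 km (3 s.f., last digit at the 10^0 place).
77.06 × 0.84 = 64.7304 → 65 km (2 s.f., last digit at the 10^0 place).
Sum: 373.1733 km; keep the coarser place, 10^0.
Result: 373 km.

373 km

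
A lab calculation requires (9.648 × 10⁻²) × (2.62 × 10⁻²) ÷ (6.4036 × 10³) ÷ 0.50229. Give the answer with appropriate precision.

(9.648 × 10⁻²) × (2.62 × 10⁻²) ÷ (6.4036 × 10³) ÷ 0.50229 = 7.85886553757 × 10^-7…
Multiplication/division keeps the fewest significant figures: 9.648 × 10⁻² → 4 s.f., 2.62 × 10⁻² → 3 s.f., 6.4036 × 10³ → 5 s.f., 0.50229 → 5 s.f.; limit is 3.
Rounded to 3 significant figures: 7.86 × 10⁻⁷.

7.86 × 10⁻⁷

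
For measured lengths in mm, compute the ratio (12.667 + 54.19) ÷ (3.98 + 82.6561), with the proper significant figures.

0.7717

12.667 + 54.19 = 66.857, limited to 2 d.p. → 4 s.f.; 3.98 + 82.6561 = 86.6361, limited to 2 d.p. → 4 s.f.
Carrying full precision, 66.857 ÷ 86.6361 = 0.771699095412…; keep min(4, 4) = 4 s.f.
Rounded to 4 significant figures: 0.7717.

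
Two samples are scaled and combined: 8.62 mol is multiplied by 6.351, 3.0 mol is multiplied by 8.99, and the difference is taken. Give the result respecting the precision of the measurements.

28 mol

8.62 × 6.351 = 54.74562 → 54.7 mol (3 s.f., last digit at the 10^-1 place).
3.0 × 8.99 = 26.97 → 27 mol (2 s.f., last digit at the 10^0 place).
Difference: 27.77562 mol; keep the coarser place, 10^0.
Result: 28 mol.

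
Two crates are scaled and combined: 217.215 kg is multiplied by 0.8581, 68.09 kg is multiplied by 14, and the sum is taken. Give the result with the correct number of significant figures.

217.215 × 0.8581 = 186.3921915 → 186.4 kg (4 s.f., last digit at the 10^-1 place).
68.09 × 14 = 953.26 → 9.5 × 10^2 kg (2 s.f., last digit at the 10^1 place).
Sum: 1139.6521915 kg; keep the coarser place, 10^1.
Result: 1.14 × 10^3 kg.

1.14 × 10^3 kg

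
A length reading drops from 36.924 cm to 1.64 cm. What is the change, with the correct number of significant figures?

36.924 cm − 1.64 cm = 35.284 cm.
Addition/subtraction keeps the fewest decimal places: 36.924 → 3 decimal places, 1.64 → 2 decimal places; limit is 2.
Rounded to 2 decimal places: 35.28 cm.

35.28 cm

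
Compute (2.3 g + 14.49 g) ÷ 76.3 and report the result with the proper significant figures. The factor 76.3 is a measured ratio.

0.220 g

2.3 g + 14.49 g = 16.79 g; the sum is limited to 1 decimal place (3 s.f.).
Carrying full precision, 16.79 ÷ 76.3 = 0.22005242464… g; 76.3 has 3 s.f., so the result keeps min(3, 3) = 3 s.f.
Rounded to 3 significant figures: 0.220 g.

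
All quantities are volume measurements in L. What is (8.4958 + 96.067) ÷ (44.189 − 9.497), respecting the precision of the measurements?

8.4958 + 96.067 = 104.5628, limited to 3 d.p. → 6 s.f.; 44.189 − 9.497 = 34.692, limited to 3 d.p. → 5 s.f.
Carrying full precision, 104.5628 ÷ 34.692 = 3.0140320535…; keep min(6, 5) = 5 s.f.
Rounded to 5 significant figures: 3.0140.

3.0140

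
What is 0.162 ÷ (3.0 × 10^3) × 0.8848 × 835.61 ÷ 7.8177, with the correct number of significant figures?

0.162 ÷ (3.0 × 10^3) × 0.8848 × 835.61 ÷ 7.8177 = 0.00510697229518…
Multiplication/division keeps the fewest significant figures: 0.162 → 3 s.f., 3.0 × 10^3 → 2 s.f., 0.8848 → 4 s.f., 835.61 → 5 s.f., 7.8177 → 5 s.f.; limit is 2.
Rounded to 2 significant figures: 0.0051.

0.0051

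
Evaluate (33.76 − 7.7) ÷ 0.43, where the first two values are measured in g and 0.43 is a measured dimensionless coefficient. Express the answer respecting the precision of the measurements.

33.76 g − 7.7 g = 26.06 g; the difference is limited to 1 decimal place (3 s.f.).
Carrying full precision, 26.06 ÷ 0.43 = 60.6046511628… g; 0.43 has 2 s.f., so the result keeps min(3, 2) = 2 s.f.
Rounded to 2 significant figures: 61 g.

61 g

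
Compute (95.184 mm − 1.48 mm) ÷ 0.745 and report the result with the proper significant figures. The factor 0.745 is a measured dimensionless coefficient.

95.184 mm − 1.48 mm = 93.704 mm; the difference is limited to 2 decimal places (4 s.f.).
Carrying full precision, 93.704 ÷ 0.745 = 125.777181208… mm; 0.745 has 3 s.f., so the result keeps min(4, 3) = 3 s.f.
Rounded to 3 significant figures: 126 mm.

126 mm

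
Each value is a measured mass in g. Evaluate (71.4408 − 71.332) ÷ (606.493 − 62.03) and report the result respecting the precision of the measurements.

71.4408 − 71.332 = 0.1088, limited to 3 d.p. → 3 s.f.; 606.493 − 62.03 = 544.463, limited to 2 d.p. → 5 s.f.
Carrying full precision, 0.1088 ÷ 544.463 = 0.000199829924164…; keep min(3, 5) = 3 s.f.
Rounded to 3 significant figures: 2.00 × 10^-4.

2.00 × 10^-4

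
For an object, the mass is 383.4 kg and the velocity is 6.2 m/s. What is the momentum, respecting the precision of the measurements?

momentum = 383.4 kg × 6.2 m/s = 2377.08 kg·m/s.
383.4 has 4 significant figures; 6.2 has 2.
Division/multiplication keeps the fewest: 2 significant figures.
Rounded: 2.4 × 10^3 kg·m/s.

2.4 × 10^3 kg·m/s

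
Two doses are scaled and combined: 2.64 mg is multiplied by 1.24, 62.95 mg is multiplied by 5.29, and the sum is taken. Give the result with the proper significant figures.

336 mg

2.64 × 1.24 = 3.2736 → 3.27 mg (3 s.f., last digit at the 10^-2 place).
62.95 × 5.29 = 333.0055 → 333 mg (3 s.f., last digit at the 10^0 place).
Sum: 336.2791 mg; keep the coarser place, 10^0.
Result: 336 mg.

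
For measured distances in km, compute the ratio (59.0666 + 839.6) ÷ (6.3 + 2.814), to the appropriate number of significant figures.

59.0666 + 839.6 = 898.6666, limited to 1 d.p. → 4 s.f.; 6.3 + 2.814 = 9.114, limited to 1 d.p. → 2 s.f.
Carrying full precision, 898.6666 ÷ 9.114 = 98.6028746983…; keep min(4, 2) = 2 s.f.
Rounded to 2 significant figures: 99.

99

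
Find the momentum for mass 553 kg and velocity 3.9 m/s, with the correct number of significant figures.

2.2 × 10^3 kg·m/s

momentum = 553 kg × 3.9 m/s = 2156.7 kg·m/s.
553 has 3 significant figures; 3.9 has 2.
Division/multiplication keeps the fewest: 2 significant figures.
Rounded: 2.2 × 10^3 kg·m/s.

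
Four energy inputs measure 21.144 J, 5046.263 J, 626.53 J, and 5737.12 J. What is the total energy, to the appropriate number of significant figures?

11431.06 J

21.144 J + 5046.263 J + 626.53 J + 5737.12 J = 11431.057 J.
Addition/subtraction keeps the fewest decimal places: 21.144 → 3 decimal places, 5046.263 → 3 decimal places, 626.53 → 2 decimal places, 5737.12 → 2 decimal places; limit is 2.
Rounded to 2 decimal places: 11431.06 J.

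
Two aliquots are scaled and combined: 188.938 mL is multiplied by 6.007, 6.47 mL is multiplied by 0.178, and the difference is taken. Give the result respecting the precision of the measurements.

1134 mL

188.938 × 6.007 = 1134.950566 → 1135 mL (4 s.f., last digit at the 10^0 place).
6.47 × 0.178 = 1.15166 → 1.15 mL (3 s.f., last digit at the 10^-2 place).
Difference: 1133.798906 mL; keep the coarser place, 10^0.
Result: 1134 mL.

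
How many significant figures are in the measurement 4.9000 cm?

5

4.9000: trailing zeros after a decimal point are significant.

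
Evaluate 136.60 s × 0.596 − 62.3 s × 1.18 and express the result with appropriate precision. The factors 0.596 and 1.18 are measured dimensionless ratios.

7.9 s

136.60 × 0.596 = 81.4136 → 81.4 s (3 s.f., last digit at the 10^-1 place).
62.3 × 1.18 = 73.514 → 73.5 s (3 s.f., last digit at the 10^-1 place).
Difference: 7.8996 s; keep the coarser place, 10^-1.
Result: 7.9 s.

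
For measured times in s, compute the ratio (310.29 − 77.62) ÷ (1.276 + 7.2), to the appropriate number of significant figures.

310.29 − 77.62 = 232.67, limited to 2 d.p. → 5 s.f.; 1.276 + 7.2 = 8.476, limited to 1 d.p. → 2 s.f.
Carrying full precision, 232.67 ÷ 8.476 = 27.4504483247…; keep min(5, 2) = 2 s.f.
Rounded to 2 significant figures: 27.

27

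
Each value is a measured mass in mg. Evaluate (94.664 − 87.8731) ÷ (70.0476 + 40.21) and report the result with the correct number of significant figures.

0.06159

94.664 − 87.8731 = 6.7909, limited to 3 d.p. → 4 s.f.; 70.0476 + 40.21 = 110.2576, limited to 2 d.p. → 5 s.f.
Carrying full precision, 6.7909 ÷ 110.2576 = 0.0615912191087…; keep min(4, 5) = 4 s.f.
Rounded to 4 significant figures: 0.06159.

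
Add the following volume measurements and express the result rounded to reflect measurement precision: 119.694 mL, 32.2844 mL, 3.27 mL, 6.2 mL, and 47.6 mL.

119.694 mL + 32.2844 mL + 3.27 mL + 6.2 mL + 47.6 mL = 209.0484 mL.
Addition/subtraction keeps the fewest decimal places: 119.694 → 3 decimal places, 32.2844 → 4 decimal places, 3.27 → 2 decimal places, 6.2 → 1 decimal place, 47.6 → 1 decimal place; limit is 1.
Rounded to 1 decimal place: 209.0 mL.

209.0 mL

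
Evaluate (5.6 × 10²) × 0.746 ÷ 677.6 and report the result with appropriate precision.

0.62

(5.6 × 10²) × 0.746 ÷ 677.6 = 0.61652892562…
Multiplication/division keeps the fewest significant figures: 5.6 × 10² → 2 s.f., 0.746 → 3 s.f., 677.6 → 4 s.f.; limit is 2.
Rounded to 2 significant figures: 0.62.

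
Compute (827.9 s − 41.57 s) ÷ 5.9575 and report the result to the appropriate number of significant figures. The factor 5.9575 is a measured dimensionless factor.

1.320 × 10² s

827.9 s − 41.57 s = 786.33 s; the difference is limited to 1 decimal place (4 s.f.).
Carrying full precision, 786.33 ÷ 5.9575 = 131.989928661… s; 5.9575 has 5 s.f., so the result keeps min(4, 5) = 4 s.f.
Rounded to 4 significant figures: 1.320 × 10² s.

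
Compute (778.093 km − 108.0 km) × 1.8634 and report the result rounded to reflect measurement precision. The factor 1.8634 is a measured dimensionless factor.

1249 km

778.093 km − 108.0 km = 670.093 km; the difference is limited to 1 decimal place (4 s.f.).
Carrying full precision, 670.093 × 1.8634 = 1248.6512962 km; 1.8634 has 5 s.f., so the result keeps min(4, 5) = 4 s.f.
Rounded to 4 significant figures: 1249 km.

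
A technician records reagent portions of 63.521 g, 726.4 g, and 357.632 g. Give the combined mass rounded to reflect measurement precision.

1147.6 g

63.521 g + 726.4 g + 357.632 g = 1147.553 g.
Addition/subtraction keeps the fewest decimal places: 63.521 → 3 decimal places, 726.4 → 1 decimal place, 357.632 → 3 decimal places; limit is 1.
Rounded to 1 decimal place: 1147.6 g.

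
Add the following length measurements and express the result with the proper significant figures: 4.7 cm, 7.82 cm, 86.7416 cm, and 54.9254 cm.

154.2 cm

4.7 cm + 7.82 cm + 86.7416 cm + 54.9254 cm = 154.1870 cm.
Addition/subtraction keeps the fewest decimal places: 4.7 → 1 decimal place, 7.82 → 2 decimal places, 86.7416 → 4 decimal places, 54.9254 → 4 decimal places; limit is 1.
Rounded to 1 decimal place: 154.2 cm.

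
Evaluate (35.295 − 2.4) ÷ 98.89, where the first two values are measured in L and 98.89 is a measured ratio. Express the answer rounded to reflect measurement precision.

0.333 L

35.295 L − 2.4 L = 32.895 L; the difference is limited to 1 decimal place (3 s.f.).
Carrying full precision, 32.895 ÷ 98.89 = 0.332642329861… L; 98.89 has 4 s.f., so the result keeps min(3, 4) = 3 s.f.
Rounded to 3 significant figures: 0.333 L.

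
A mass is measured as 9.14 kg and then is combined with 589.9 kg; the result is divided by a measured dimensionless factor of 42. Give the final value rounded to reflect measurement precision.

9.14 kg + 589.9 kg = 599.04 kg; the sum is limited to 1 decimal place (4 s.f.).
Carrying full precision, 599.04 ÷ 42 = 14.2628571429… kg; 42 has 2 s.f., so the result keeps min(4, 2) = 2 s.f.
Rounded to 2 significant figures: 14 kg.

14 kg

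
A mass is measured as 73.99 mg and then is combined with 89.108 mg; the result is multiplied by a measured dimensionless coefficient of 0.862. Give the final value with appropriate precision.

141 mg

73.99 mg + 89.108 mg = 163.098 mg; the sum is limited to 2 decimal places (5 s.f.).
Carrying full precision, 163.098 × 0.862 = 140.590476 mg; 0.862 has 3 s.f., so the result keeps min(5, 3) = 3 s.f.
Rounded to 3 significant figures: 141 mg.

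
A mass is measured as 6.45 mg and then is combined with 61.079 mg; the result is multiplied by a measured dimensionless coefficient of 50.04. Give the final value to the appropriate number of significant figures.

6.45 mg + 61.079 mg = 67.529 mg; the sum is limited to 2 decimal places (4 s.f.).
Carrying full precision, 67.529 × 50.04 = 3379.15116 mg; 50.04 has 4 s.f., so the result keeps min(4, 4) = 4 s.f.
Rounded to 4 significant figures: 3379 mg.

3379 mg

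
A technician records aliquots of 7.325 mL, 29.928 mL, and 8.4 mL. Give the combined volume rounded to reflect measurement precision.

45.7 mL

7.325 mL + 29.928 mL + 8.4 mL = 45.653 mL.
Addition/subtraction keeps the fewest decimal places: 7.325 → 3 decimal places, 29.928 → 3 decimal places, 8.4 → 1 decimal place; limit is 1.
Rounded to 1 decimal place: 45.7 mL.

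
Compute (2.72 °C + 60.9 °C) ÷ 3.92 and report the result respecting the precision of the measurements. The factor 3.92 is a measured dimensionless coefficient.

16.2 °C

2.72 °C + 60.9 °C = 63.62 °C; the sum is limited to 1 decimal place (3 s.f.).
Carrying full precision, 63.62 ÷ 3.92 = 16.2295918367… °C; 3.92 has 3 s.f., so the result keeps min(3, 3) = 3 s.f.
Rounded to 3 significant figures: 16.2 °C.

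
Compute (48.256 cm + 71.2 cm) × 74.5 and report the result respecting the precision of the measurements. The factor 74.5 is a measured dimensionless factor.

8.90 × 10^3 cm

48.256 cm + 71.2 cm = 119.456 cm; the sum is limited to 1 decimal place (4 s.f.).
Carrying full precision, 119.456 × 74.5 = 8899.472 cm; 74.5 has 3 s.f., so the result keeps min(4, 3) = 3 s.f.
Rounded to 3 significant figures: 8.90 × 10^3 cm.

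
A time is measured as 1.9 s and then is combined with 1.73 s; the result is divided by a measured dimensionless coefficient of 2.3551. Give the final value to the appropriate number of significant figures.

1.9 s + 1.73 s = 3.63 s; the sum is limited to 1 decimal place (2 s.f.).
Carrying full precision, 3.63 ÷ 2.3551 = 1.54133582438… s; 2.3551 has 5 s.f., so the result keeps min(2, 5) = 2 s.f.
Rounded to 2 significant figures: 1.5 s.

1.5 s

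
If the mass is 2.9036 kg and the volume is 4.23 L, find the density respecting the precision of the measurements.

density = 2.9036 kg ÷ 4.23 L = 0.686430260047… kg/L.
2.9036 has 5 significant figures; 4.23 has 3.
Division/multiplication keeps the fewest: 3 significant figures.
Rounded: 0.686 kg/L.

0.686 kg/L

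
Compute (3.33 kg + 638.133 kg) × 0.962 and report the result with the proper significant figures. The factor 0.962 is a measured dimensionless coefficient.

6.17 × 10² kg

3.33 kg + 638.133 kg = 641.463 kg; the sum is limited to 2 decimal places (5 s.f.).
Carrying full precision, 641.463 × 0.962 = 617.087406 kg; 0.962 has 3 s.f., so the result keeps min(5, 3) = 3 s.f.
Rounded to 3 significant figures: 6.17 × 10² kg.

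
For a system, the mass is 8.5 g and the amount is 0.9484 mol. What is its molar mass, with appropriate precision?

molar mass = 8.5 g ÷ 0.9484 mol = 8.96246309574… g/mol.
8.5 has 2 significant figures; 0.9484 has 4.
Division/multiplication keeps the fewest: 2 significant figures.
Rounded: 9.0 g/mol.

9.0 g/mol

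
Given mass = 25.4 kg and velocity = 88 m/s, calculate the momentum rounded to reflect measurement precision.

2.2 × 10^3 kg·m/s

momentum = 25.4 kg × 88 m/s = 2235.2 kg·m/s.
25.4 has 3 significant figures; 88 has 2.
Division/multiplication keeps the fewest: 2 significant figures.
Rounded: 2.2 × 10^3 kg·m/s.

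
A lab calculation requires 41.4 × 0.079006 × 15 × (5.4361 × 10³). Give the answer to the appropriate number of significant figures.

2.7 × 10⁵

41.4 × 0.079006 × 15 × (5.4361 × 10³) = 266709.884809…
Multiplication/division keeps the fewest significant figures: 41.4 → 3 s.f., 0.079006 → 5 s.f., 15 → 2 s.f., 5.4361 × 10³ → 5 s.f.; limit is 2.
Rounded to 2 significant figures: 2.7 × 10⁵.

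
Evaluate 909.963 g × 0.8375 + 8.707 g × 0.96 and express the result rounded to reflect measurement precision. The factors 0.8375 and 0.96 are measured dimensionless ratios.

909.963 × 0.8375 = 762.0940125 → 762.1 g (4 s.f., last digit at the 10^-1 place).
8.707 × 0.96 = 8.35872 → 8.4 g (2 s.f., last digit at the 10^-1 place).
Sum: 770.4527325 g; keep the coarser place, 10^-1.
Result: 770.5 g.

770.5 g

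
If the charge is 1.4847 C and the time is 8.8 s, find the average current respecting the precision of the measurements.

average current = 1.4847 C ÷ 8.8 s = 0.168715909091… A.
1.4847 has 5 significant figures; 8.8 has 2.
Division/multiplication keeps the fewest: 2 significant figures.
Rounded: 0.17 A.

0.17 A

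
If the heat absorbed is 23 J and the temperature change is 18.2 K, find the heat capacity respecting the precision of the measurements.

1.3 J/K

heat capacity = 23 J ÷ 18.2 K = 1.26373626374… J/K.
23 has 2 significant figures; 18.2 has 3.
Division/multiplication keeps the fewest: 2 significant figures.
Rounded: 1.3 J/K.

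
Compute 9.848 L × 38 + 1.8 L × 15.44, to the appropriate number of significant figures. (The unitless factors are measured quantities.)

9.848 × 38 = 374.224 → 3.7 × 10² L (2 s.f., last digit at the 10^1 place).
1.8 × 15.44 = 27.792 → 28 L (2 s.f., last digit at the 10^0 place).
Sum: 402.016 L; keep the coarser place, 10^1.
Result: 4.0 × 10² L.

4.0 × 10² L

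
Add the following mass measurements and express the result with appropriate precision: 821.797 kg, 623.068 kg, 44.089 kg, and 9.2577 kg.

821.797 kg + 623.068 kg + 44.089 kg + 9.2577 kg = 1498.2117 kg.
Addition/subtraction keeps the fewest decimal places: 821.797 → 3 decimal places, 623.068 → 3 decimal places, 44.089 → 3 decimal places, 9.2577 → 4 decimal places; limit is 3.
Rounded to 3 decimal places: 1498.212 kg.

1498.212 kg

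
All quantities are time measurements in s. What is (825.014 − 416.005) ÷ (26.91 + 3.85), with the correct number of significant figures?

825.014 − 416.005 = 409.009, limited to 3 d.p. → 6 s.f.; 26.91 + 3.85 = 30.76, limited to 2 d.p. → 4 s.f.
Carrying full precision, 409.009 ÷ 30.76 = 13.2967815345…; keep min(6, 4) = 4 s.f.
Rounded to 4 significant figures: 13.30.

13.30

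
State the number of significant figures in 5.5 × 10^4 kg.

5.5 × 10^4: in scientific notation every digit of the coefficient is significant.

2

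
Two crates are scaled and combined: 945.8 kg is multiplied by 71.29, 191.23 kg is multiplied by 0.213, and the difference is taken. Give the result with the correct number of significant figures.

945.8 × 71.29 = 67426.082 → 6.743 × 10⁴ kg (4 s.f., last digit at the 10^1 place).
191.23 × 0.213 = 40.73199 → 40.7 kg (3 s.f., last digit at the 10^-1 place).
Difference: 67385.35001 kg; keep the coarser place, 10^1.
Result: 6.739 × 10⁴ kg.

6.739 × 10⁴ kg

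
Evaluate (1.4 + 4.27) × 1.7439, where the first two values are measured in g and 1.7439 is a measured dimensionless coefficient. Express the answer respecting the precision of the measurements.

9.9 g

1.4 g + 4.27 g = 5.67 g; the sum is limited to 1 decimal place (2 s.f.).
Carrying full precision, 5.67 × 1.7439 = 9.887913 g; 1.7439 has 5 s.f., so the result keeps min(2, 5) = 2 s.f.
Rounded to 2 significant figures: 9.9 g.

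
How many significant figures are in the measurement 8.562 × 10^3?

4

8.562 × 10^3: in scientific notation every digit of the coefficient is significant.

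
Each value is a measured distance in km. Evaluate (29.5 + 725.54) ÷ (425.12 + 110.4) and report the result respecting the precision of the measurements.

1.410

29.5 + 725.54 = 755.04, limited to 1 d.p. → 4 s.f.; 425.12 + 110.4 = 535.52, limited to 1 d.p. → 4 s.f.
Carrying full precision, 755.04 ÷ 535.52 = 1.40991933074…; keep min(4, 4) = 4 s.f.
Rounded to 4 significant figures: 1.410.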